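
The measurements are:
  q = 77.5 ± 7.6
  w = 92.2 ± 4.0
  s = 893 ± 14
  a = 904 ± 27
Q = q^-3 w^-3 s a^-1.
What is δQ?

Since Q is a product/quotient, work with relative uncertainties:
  (-3·δq/q)² = (-3×0.0981)² = 0.0865;  (-3·δw/w)² = (-3×0.0434)² = 0.0169;  (1·δs/s)² = (1×0.0157)² = 0.000246;  (-1·δa/a)² = (-1×0.0299)² = 0.000892
δQ/Q = √(0.105) = 0.323
Q = 2.71e-12, so δQ = 0.323 × 2.71e-12 = 8.76e-13.

8.76e-13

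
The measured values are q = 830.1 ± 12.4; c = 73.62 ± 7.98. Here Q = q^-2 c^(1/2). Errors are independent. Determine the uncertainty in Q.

7.71e-07

Relative error in a monomial: (δQ/Q)² = Σ (nᵢ · δxᵢ/xᵢ)².
  (-2·δq/q)² = (-2×0.0149)² = 0.000893;  (½·δc/c)² = (0.5×0.108)² = 0.00294
δQ/Q = √(0.00383) = 0.0619
Q = 1.245e-05, so δQ = 0.0619 × 1.245e-05 = 7.71e-07.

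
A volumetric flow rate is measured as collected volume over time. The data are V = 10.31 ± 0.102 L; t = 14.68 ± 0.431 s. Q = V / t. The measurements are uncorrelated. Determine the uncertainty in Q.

0.0218 L/s

Relative error in a monomial: (δQ/Q)² = Σ (nᵢ · δxᵢ/xᵢ)².
  (1·δV/V)² = (1×0.00989)² = 9.79e-05;  (-1·δt/t)² = (-1×0.0294)² = 0.000862
δQ/Q = √(0.000960) = 0.0310
Q = 0.7023 L/s, so δQ = 0.0310 × 0.7023 = 0.0218 L/s.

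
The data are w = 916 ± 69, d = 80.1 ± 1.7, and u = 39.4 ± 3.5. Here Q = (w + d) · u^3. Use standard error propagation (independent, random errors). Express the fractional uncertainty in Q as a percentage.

27.5%

Let h = w + d = 996. δh = √(δw² + δd²) = √(4760 + 2.89) = 69.0, so δh/h = 0.0693.
Q is then a monomial in h, u:
δQ/Q = √((δh/h)² + (3·δu/u)²) = √(0.00480 + 0.0710) = 0.275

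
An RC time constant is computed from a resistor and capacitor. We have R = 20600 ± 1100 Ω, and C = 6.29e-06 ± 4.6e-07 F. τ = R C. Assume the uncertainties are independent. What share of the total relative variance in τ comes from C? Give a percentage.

65.2%

(δτ/τ)² = (1·δR/R)² + (1·δC/C)²
  R term: (1×0.0534)² = 0.00285
  C term: (1×0.0731)² = 0.00535
Total = 0.00820. Share from C = 0.00535/0.00820 = 0.652.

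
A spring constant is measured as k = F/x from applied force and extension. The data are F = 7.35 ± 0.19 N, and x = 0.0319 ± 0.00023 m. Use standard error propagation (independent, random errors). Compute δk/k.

Products/powers → add relative errors in quadrature, weighted by exponent:
  (1·δF/F)² = (1×0.0259)² = 0.000668;  (-1·δx/x)² = (-1×0.00721)² = 5.2e-05
δk/k = √(0.000720) = 0.0268

0.0268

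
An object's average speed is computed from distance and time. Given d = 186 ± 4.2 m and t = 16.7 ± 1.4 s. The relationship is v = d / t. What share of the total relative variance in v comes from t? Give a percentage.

(δv/v)² = (1·δd/d)² + (-1·δt/t)²
  d term: (1×0.0226)² = 0.000510
  t term: (-1×0.0838)² = 0.00703
Total = 0.00754. Share from t = 0.00703/0.00754 = 0.932.

93.2%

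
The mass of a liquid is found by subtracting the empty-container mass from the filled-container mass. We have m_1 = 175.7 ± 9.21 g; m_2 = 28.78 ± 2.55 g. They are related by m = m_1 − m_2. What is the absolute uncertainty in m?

m is a linear combination, so absolute uncertainties add in quadrature:
  (δm_1)² = 84.8;  (δm_2)² = 6.50
δm = √(91.3) = 9.56 g

9.56 g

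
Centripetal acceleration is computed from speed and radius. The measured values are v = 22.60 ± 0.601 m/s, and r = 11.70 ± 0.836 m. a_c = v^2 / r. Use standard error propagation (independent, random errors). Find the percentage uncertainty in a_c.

Relative error in a monomial: (δa_c/a_c)² = Σ (nᵢ · δxᵢ/xᵢ)².
  (2·δv/v)² = (2×0.0266)² = 0.00283;  (-1·δr/r)² = (-1×0.0715)² = 0.00511
δa_c/a_c = √(0.00793) = 0.0891

8.91%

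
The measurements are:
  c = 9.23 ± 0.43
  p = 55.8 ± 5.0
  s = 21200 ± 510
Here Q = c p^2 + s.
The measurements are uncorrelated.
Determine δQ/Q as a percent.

Let w = c·p^2 = 28700. δw/w = √((1·δc/c)² + (2·δp/p)²) = √(0.00217 + 0.0321) = 0.185, so δw = 5320.
Q = w + s: δQ = √(δw² + δs²) = √(2.83e+07 + 2.6e+05) = 5350
Q = 49900, so δQ/Q = 5350/49900 = 0.107.

10.7%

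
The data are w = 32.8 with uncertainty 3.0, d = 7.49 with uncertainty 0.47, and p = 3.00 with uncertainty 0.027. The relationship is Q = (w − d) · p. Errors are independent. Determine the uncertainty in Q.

Let u = w − d = 25.3. δu = √(δw² + δd²) = √(9.00 + 0.221) = 3.04, so δu/u = 0.120.
Q is then a monomial in u, p:
δQ/Q = √((δu/u)² + (1·δp/p)²) = √(0.0144 + 8.1e-05) = 0.120
Q = 75.9, so δQ = 0.120 × 75.9 = 9.14.

9.14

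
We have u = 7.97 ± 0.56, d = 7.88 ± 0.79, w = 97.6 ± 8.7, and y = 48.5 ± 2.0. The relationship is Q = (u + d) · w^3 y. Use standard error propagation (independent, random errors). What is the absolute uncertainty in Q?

1.98e+08

Let h = u + d = 15.8. δh = √(δu² + δd²) = √(0.314 + 0.624) = 0.968, so δh/h = 0.0611.
Q is then a monomial in h, w, y:
δQ/Q = √((δh/h)² + (3·δw/w)² + (1·δy/y)²) = √(0.00373 + 0.0715 + 0.00170) = 0.277
Q = 7.15e+08, so δQ = 0.277 × 7.15e+08 = 1.98e+08.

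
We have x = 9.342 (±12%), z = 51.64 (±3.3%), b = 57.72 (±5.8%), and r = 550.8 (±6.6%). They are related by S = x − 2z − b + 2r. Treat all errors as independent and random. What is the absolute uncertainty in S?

Each term contributes (cᵢ δxᵢ)² to (δS)²:
  (δx)² = 1.26;  (2·δz)² = 11.6;  (δb)² = 11.2;  (2·δr)² = 5290
δS = √(5310) = 72.9

72.9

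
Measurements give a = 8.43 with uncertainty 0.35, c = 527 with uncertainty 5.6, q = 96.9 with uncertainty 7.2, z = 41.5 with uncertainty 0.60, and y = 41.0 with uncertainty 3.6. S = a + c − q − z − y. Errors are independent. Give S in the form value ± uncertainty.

For a sum/difference, combine absolute errors in quadrature:
  (δa)² = 0.122;  (δc)² = 31.4;  (δq)² = 51.8;  (δz)² = 0.360;  (δy)² = 13.0
δS = √(96.6) = 9.83
S = 356.

356 ± 9.83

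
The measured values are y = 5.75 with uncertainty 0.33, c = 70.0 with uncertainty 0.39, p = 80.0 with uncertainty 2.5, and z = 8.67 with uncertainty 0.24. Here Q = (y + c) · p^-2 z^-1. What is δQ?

9.38e-05

Let u = y + c = 75.8. δu = √(δy² + δc²) = √(0.109 + 0.152) = 0.511, so δu/u = 0.00674.
Q is then a monomial in u, p, z:
δQ/Q = √((δu/u)² + (-2·δp/p)² + (-1·δz/z)²) = √(4.55e-05 + 0.00391 + 0.000766) = 0.0687
Q = 0.00137, so δQ = 0.0687 × 0.00137 = 9.38e-05.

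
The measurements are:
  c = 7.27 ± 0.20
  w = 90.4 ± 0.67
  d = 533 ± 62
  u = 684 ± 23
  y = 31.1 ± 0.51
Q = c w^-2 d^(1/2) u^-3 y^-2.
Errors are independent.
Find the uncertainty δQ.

8.29e-15

Relative error in a monomial: (δQ/Q)² = Σ (nᵢ · δxᵢ/xᵢ)².
  (1·δc/c)² = (1×0.0275)² = 0.000757;  (-2·δw/w)² = (-2×0.00741)² = 0.000220;  (½·δd/d)² = (0.5×0.116)² = 0.00338;  (-3·δu/u)² = (-3×0.0336)² = 0.0102;  (-2·δy/y)² = (-2×0.0164)² = 0.00108
δQ/Q = √(0.0156) = 0.125
Q = 6.64e-14, so δQ = 0.125 × 6.64e-14 = 8.29e-15.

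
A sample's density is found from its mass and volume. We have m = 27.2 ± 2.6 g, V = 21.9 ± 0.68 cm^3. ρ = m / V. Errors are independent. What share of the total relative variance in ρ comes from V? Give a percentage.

9.54%

(δρ/ρ)² = (1·δm/m)² + (-1·δV/V)²
  m term: (1×0.0956)² = 0.00914
  V term: (-1×0.0311)² = 0.000964
Total = 0.0101. Share from V = 0.000964/0.0101 = 0.0954.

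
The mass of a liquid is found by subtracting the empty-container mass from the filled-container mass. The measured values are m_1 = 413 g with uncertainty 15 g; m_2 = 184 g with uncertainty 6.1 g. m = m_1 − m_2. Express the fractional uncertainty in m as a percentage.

7.07%

For a sum/difference, combine absolute errors in quadrature:
  (δm_1)² = 225;  (δm_2)² = 37.2
δm = √(262) = 16.2 g
m = 229 g, so δm/m = 16.2/229 = 0.0707.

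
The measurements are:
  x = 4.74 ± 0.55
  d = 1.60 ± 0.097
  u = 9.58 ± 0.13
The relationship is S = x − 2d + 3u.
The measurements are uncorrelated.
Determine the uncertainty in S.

0.702

For a sum/difference, combine absolute errors in quadrature:
  (δx)² = 0.303;  (2·δd)² = 0.0376;  (3·δu)² = 0.152
δS = √(0.492) = 0.702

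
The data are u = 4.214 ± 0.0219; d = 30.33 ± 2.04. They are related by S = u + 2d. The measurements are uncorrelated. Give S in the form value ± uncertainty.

Each term contributes (cᵢ δxᵢ)² to (δS)²:
  (δu)² = 0.000480;  (2·δd)² = 16.6
δS = √(16.6) = 4.08
S = 64.87.

64.87 ± 4.08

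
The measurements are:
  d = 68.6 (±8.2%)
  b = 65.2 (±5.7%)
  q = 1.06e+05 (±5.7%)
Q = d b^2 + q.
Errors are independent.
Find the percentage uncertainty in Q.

10.4%

Let p = d·b^2 = 2.92e+05. δp/p = √((1·δd/d)² + (2·δb/b)²) = √(0.00672 + 0.0130) = 0.140, so δp = 41000.
Q = p + q: δQ = √(δp² + δq²) = √(1.68e+09 + 3.65e+07) = 41400
Q = 3.98e+05, so δQ/Q = 41400/3.98e+05 = 0.104.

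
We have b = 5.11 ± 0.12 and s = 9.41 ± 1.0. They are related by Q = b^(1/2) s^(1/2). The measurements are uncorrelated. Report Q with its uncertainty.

Since Q is a product/quotient, work with relative uncertainties:
  (½·δb/b)² = (0.5×0.0235)² = 0.000138;  (½·δs/s)² = (0.5×0.106)² = 0.00282
δQ/Q = √(0.00296) = 0.0544
Q = 6.93, so δQ = 0.0544 × 6.93 = 0.377.

6.93 ± 0.377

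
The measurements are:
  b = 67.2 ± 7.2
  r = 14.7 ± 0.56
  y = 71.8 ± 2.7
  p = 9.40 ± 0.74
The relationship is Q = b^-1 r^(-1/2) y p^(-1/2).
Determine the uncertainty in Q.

Relative error in a monomial: (δQ/Q)² = Σ (nᵢ · δxᵢ/xᵢ)².
  (-1·δb/b)² = (-1×0.107)² = 0.0115;  (−½·δr/r)² = (-0.5×0.0381)² = 0.000363;  (1·δy/y)² = (1×0.0376)² = 0.00141;  (−½·δp/p)² = (-0.5×0.0787)² = 0.00155
δQ/Q = √(0.0148) = 0.122
Q = 0.0909, so δQ = 0.122 × 0.0909 = 0.0111.

0.0111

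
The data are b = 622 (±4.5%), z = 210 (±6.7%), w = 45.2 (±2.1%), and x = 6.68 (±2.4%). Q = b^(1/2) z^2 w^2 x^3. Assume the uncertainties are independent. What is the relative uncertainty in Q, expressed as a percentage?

Products/powers → add relative errors in quadrature, weighted by exponent:
  (½·δb/b)² = (0.5×0.0450)² = 0.000506;  (2·δz/z)² = (2×0.0670)² = 0.0180;  (2·δw/w)² = (2×0.0210)² = 0.00176;  (3·δx/x)² = (3×0.0240)² = 0.00518
δQ/Q = √(0.0254) = 0.159

15.9%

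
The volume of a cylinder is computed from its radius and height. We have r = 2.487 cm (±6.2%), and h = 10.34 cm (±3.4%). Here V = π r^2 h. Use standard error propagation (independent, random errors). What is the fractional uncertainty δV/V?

Since V is a product/quotient, work with relative uncertainties:
  (2·δr/r)² = (2×0.0620)² = 0.0154;  (1·δh/h)² = (1×0.0340)² = 0.00116
δV/V = √(0.0165) = 0.129

0.129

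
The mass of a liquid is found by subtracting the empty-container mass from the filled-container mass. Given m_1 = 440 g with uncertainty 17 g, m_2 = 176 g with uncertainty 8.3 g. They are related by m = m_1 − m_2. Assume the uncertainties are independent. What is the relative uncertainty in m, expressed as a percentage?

Absolute uncertainties add in quadrature for a linear combination:
  (δm_1)² = 289;  (δm_2)² = 68.9
δm = √(358) = 18.9 g
m = 264 g, so δm/m = 18.9/264 = 0.0717.

7.17%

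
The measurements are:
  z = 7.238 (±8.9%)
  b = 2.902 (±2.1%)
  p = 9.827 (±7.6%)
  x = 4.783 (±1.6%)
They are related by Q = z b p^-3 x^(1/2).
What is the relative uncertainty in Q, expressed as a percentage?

24.6%

Since Q is a product/quotient, work with relative uncertainties:
  (1·δz/z)² = (1×0.0890)² = 0.00792;  (1·δb/b)² = (1×0.0210)² = 0.000441;  (-3·δp/p)² = (-3×0.0760)² = 0.0520;  (½·δx/x)² = (0.5×0.0160)² = 6.4e-05
δQ/Q = √(0.0604) = 0.246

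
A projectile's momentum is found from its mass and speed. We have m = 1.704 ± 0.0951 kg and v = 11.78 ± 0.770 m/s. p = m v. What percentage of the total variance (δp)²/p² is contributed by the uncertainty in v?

57.8%

(δp/p)² = (1·δm/m)² + (1·δv/v)²
  m term: (1×0.0558)² = 0.00311
  v term: (1×0.0654)² = 0.00427
Total = 0.00739. Share from v = 0.00427/0.00739 = 0.578.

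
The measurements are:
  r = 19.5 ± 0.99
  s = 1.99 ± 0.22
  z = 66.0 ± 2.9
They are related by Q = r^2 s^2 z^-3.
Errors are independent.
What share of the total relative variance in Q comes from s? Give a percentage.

63.8%

(δQ/Q)² = (2·δr/r)² + (2·δs/s)² + (-3·δz/z)²
  r term: (2×0.0508)² = 0.0103
  s term: (2×0.111)² = 0.0489
  z term: (-3×0.0439)² = 0.0174
Total = 0.0766. Share from s = 0.0489/0.0766 = 0.638.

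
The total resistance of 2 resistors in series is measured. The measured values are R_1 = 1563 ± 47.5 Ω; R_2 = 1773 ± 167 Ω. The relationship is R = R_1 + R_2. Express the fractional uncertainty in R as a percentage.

Sums and differences: (δR)² = Σ (cᵢ δxᵢ)².
  (δR_1)² = 2260;  (δR_2)² = 27900
δR = √(30100) = 174 Ω
R = 3336 Ω, so δR/R = 174/3336 = 0.0520.

5.20%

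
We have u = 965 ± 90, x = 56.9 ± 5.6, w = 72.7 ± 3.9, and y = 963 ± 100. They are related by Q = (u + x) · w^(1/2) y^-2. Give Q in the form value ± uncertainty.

Let h = u + x = 1020. δh = √(δu² + δx²) = √(8100 + 31.4) = 90.2, so δh/h = 0.0882.
Q is then a monomial in h, w, y:
δQ/Q = √((δh/h)² + (½·δw/w)² + (-2·δy/y)²) = √(0.00779 + 0.000719 + 0.0431) = 0.227
Q = 0.00940, so δQ = 0.227 × 0.00940 = 0.00214.

0.00940 ± 0.00214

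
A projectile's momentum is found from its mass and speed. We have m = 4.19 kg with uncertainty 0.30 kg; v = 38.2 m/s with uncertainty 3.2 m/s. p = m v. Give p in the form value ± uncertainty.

Each factor contributes (exponent × relative error)² to (δp/p)²:
  (1·δm/m)² = (1×0.0716)² = 0.00513;  (1·δv/v)² = (1×0.0838)² = 0.00702
δp/p = √(0.0121) = 0.110
p = 160 kg·m/s, so δp = 0.110 × 160 = 17.6 kg·m/s.

160 ± 17.6 kg·m/s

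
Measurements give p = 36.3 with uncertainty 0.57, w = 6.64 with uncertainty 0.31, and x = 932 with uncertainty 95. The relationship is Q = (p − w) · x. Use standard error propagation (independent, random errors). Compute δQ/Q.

0.104

Let u = p − w = 29.7. δu = √(δp² + δw²) = √(0.325 + 0.0961) = 0.649, so δu/u = 0.0219.
Q is then a monomial in u, x:
δQ/Q = √((δu/u)² + (1·δx/x)²) = √(0.000479 + 0.0104) = 0.104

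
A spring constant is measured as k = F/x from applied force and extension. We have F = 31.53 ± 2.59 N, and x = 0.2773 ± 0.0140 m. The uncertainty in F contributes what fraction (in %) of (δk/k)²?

72.6%

(δk/k)² = (1·δF/F)² + (-1·δx/x)²
  F term: (1×0.0821)² = 0.00675
  x term: (-1×0.0505)² = 0.00255
Total = 0.00930. Share from F = 0.00675/0.00930 = 0.726.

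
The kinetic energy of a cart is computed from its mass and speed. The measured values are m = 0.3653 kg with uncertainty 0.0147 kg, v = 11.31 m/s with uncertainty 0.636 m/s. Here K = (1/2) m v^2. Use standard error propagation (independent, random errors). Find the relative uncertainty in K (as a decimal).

0.119

Products/powers → add relative errors in quadrature, weighted by exponent:
  (1·δm/m)² = (1×0.0402)² = 0.00162;  (2·δv/v)² = (2×0.0562)² = 0.0126
δK/K = √(0.0143) = 0.119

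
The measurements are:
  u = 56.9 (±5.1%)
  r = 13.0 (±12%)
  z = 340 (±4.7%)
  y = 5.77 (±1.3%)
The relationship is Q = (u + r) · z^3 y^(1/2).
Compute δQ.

Let w = u + r = 69.9. δw = √(δu² + δr²) = √(8.42 + 2.43) = 3.29, so δw/w = 0.0471.
Q is then a monomial in w, z, y:
δQ/Q = √((δw/w)² + (3·δz/z)² + (½·δy/y)²) = √(0.00222 + 0.0199 + 4.23e-05) = 0.149
Q = 6.6e+09, so δQ = 0.149 × 6.6e+09 = 9.82e+08.

9.82e+08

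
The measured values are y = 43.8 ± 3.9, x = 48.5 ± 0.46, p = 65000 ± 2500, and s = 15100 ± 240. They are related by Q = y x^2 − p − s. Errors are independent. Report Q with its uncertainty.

Let w = y·x^2 = 1.03e+05. δw/w = √((1·δy/y)² + (2·δx/x)²) = √(0.00793 + 0.000360) = 0.0910, so δw = 9380.
Q = w − p − s: δQ = √(δw² + δp² + δs²) = √(8.8e+07 + 6.25e+06 + 57600) = 9710
Q = 22900.

22900 ± 9710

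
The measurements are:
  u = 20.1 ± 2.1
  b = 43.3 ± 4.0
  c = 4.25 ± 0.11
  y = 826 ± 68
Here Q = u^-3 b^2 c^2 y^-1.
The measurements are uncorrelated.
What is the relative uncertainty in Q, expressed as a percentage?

Relative error in a monomial: (δQ/Q)² = Σ (nᵢ · δxᵢ/xᵢ)².
  (-3·δu/u)² = (-3×0.104)² = 0.0982;  (2·δb/b)² = (2×0.0924)² = 0.0341;  (2·δc/c)² = (2×0.0259)² = 0.00268;  (-1·δy/y)² = (-1×0.0823)² = 0.00678
δQ/Q = √(0.142) = 0.377

37.7%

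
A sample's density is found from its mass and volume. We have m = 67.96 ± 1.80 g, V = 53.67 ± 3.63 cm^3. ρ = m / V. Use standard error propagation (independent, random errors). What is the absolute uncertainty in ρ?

Each factor contributes (exponent × relative error)² to (δρ/ρ)²:
  (1·δm/m)² = (1×0.0265)² = 0.000702;  (-1·δV/V)² = (-1×0.0676)² = 0.00457
δρ/ρ = √(0.00528) = 0.0726
ρ = 1.266 g/cm^3, so δρ = 0.0726 × 1.266 = 0.0920 g/cm^3.

0.0920 g/cm^3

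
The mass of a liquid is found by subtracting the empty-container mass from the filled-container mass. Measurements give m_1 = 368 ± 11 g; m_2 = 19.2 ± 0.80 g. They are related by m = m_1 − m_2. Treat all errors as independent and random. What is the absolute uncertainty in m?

m is a linear combination, so absolute uncertainties add in quadrature:
  (δm_1)² = 121;  (δm_2)² = 0.640
δm = √(122) = 11.0 g

11.0 g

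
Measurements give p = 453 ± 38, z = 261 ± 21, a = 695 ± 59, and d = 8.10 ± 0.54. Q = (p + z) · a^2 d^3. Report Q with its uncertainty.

Let u = p + z = 714. δu = √(δp² + δz²) = √(1440 + 441) = 43.4, so δu/u = 0.0608.
Q is then a monomial in u, a, d:
δQ/Q = √((δu/u)² + (2·δa/a)² + (3·δd/d)²) = √(0.00370 + 0.0288 + 0.0400) = 0.269
Q = 1.83e+11, so δQ = 0.269 × 1.83e+11 = 4.94e+10.

(1.83 ± 0.494) × 10^11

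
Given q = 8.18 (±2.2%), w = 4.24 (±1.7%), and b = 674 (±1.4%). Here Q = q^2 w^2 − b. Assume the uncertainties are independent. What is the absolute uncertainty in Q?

67.6

Let p = q^2·w^2 = 1200. δp/p = √((2·δq/q)² + (2·δw/w)²) = √(0.00194 + 0.00116) = 0.0556, so δp = 66.9.
Q = p − b: δQ = √(δp² + δb²) = √(4470 + 89.0) = 67.6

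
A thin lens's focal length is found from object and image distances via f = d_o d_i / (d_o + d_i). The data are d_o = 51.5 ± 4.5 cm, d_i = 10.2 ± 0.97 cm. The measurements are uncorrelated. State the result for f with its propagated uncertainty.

8.51 ± 0.687 cm

∂f/∂d_o = (d_i/(d_o+d_i))² = 0.0273;  ∂f/∂d_i = (d_o/(d_o+d_i))² = 0.697
δf = √((∂f/∂d_o · δd_o)² + (∂f/∂d_i · δd_i)²) = √(0.0151 + 0.457) = 0.687 cm
f = 8.51 cm.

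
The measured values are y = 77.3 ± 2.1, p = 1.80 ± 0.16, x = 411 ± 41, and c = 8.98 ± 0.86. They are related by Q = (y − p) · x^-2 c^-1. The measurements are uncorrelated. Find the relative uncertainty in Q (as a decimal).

Let u = y − p = 75.5. δu = √(δy² + δp²) = √(4.41 + 0.0256) = 2.11, so δu/u = 0.0279.
Q is then a monomial in u, x, c:
δQ/Q = √((δu/u)² + (-2·δx/x)² + (-1·δc/c)²) = √(0.000778 + 0.0398 + 0.00917) = 0.223

0.223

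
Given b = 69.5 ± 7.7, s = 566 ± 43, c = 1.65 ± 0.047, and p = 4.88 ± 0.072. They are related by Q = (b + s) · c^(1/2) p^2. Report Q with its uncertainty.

Let u = b + s = 636. δu = √(δb² + δs²) = √(59.3 + 1850) = 43.7, so δu/u = 0.0687.
Q is then a monomial in u, c, p:
δQ/Q = √((δu/u)² + (½·δc/c)² + (2·δp/p)²) = √(0.00473 + 0.000203 + 0.000871) = 0.0761
Q = 19400, so δQ = 0.0761 × 19400 = 1480.

19400 ± 1480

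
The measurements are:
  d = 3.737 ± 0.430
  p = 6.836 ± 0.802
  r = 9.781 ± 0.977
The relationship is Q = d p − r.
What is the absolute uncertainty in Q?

Let w = d·p = 25.55. δw/w = √((1·δd/d)² + (1·δp/p)²) = √(0.0132 + 0.0138) = 0.164, so δw = 4.20.
Q = w − r: δQ = √(δw² + δr²) = √(17.6 + 0.955) = 4.31

4.31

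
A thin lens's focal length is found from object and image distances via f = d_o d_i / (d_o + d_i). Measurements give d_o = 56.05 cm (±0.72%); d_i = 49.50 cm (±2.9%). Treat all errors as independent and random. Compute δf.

∂f/∂d_o = (d_i/(d_o+d_i))² = 0.220;  ∂f/∂d_i = (d_o/(d_o+d_i))² = 0.282
δf = √((∂f/∂d_o · δd_o)² + (∂f/∂d_i · δd_i)²) = √(0.00788 + 0.164) = 0.414 cm

0.414 cm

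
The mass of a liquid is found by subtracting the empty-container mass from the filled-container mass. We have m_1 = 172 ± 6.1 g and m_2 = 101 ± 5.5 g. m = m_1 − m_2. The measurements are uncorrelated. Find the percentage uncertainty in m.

11.6%

Sums and differences: (δm)² = Σ (cᵢ δxᵢ)².
  (δm_1)² = 37.2;  (δm_2)² = 30.2
δm = √(67.5) = 8.21 g
m = 71.0 g, so δm/m = 8.21/71.0 = 0.116.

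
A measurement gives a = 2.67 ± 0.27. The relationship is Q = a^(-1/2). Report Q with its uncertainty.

Each factor contributes (exponent × relative error)² to (δQ/Q)²:
  (−½·δa/a)² = (-0.5×0.101)² = 0.00256
δQ/Q = √(0.00256) = 0.0506
Q = 0.612, so δQ = 0.0506 × 0.612 = 0.0309.

0.612 ± 0.0309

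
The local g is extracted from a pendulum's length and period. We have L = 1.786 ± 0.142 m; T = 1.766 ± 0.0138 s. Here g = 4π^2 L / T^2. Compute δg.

1.83 m/s^2

g is a product of powers, so relative uncertainties combine in quadrature:
  (1·δL/L)² = (1×0.0795)² = 0.00632;  (-2·δT/T)² = (-2×0.00781)² = 0.000244
δg/g = √(0.00657) = 0.0810
g = 22.61 m/s^2, so δg = 0.0810 × 22.61 = 1.83 m/s^2.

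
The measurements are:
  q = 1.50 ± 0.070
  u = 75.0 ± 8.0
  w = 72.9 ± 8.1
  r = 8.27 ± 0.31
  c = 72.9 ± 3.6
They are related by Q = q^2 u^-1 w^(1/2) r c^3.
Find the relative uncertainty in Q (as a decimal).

0.216

Each factor contributes (exponent × relative error)² to (δQ/Q)²:
  (2·δq/q)² = (2×0.0467)² = 0.00871;  (-1·δu/u)² = (-1×0.107)² = 0.0114;  (½·δw/w)² = (0.5×0.111)² = 0.00309;  (1·δr/r)² = (1×0.0375)² = 0.00141;  (3·δc/c)² = (3×0.0494)² = 0.0219
δQ/Q = √(0.0465) = 0.216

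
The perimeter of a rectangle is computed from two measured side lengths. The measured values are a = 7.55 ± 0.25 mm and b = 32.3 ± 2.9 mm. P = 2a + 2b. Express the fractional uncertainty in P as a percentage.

Sums and differences: (δP)² = Σ (cᵢ δxᵢ)².
  (2·δa)² = 0.250;  (2·δb)² = 33.6
δP = √(33.9) = 5.82 mm
P = 79.7 mm, so δP/P = 5.82/79.7 = 0.0730.

7.30%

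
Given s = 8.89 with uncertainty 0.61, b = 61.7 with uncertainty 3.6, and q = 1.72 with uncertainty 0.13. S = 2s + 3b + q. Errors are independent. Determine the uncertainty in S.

10.9

For a sum/difference, combine absolute errors in quadrature:
  (2·δs)² = 1.49;  (3·δb)² = 117;  (δq)² = 0.0169
δS = √(118) = 10.9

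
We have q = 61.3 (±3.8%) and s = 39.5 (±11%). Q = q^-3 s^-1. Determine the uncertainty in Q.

For a monomial Q ∝ q^-3, s^-1, fractional errors add in quadrature:
  (-3·δq/q)² = (-3×0.0380)² = 0.0130;  (-1·δs/s)² = (-1×0.110)² = 0.0121
δQ/Q = √(0.0251) = 0.158
Q = 1.1e-07, so δQ = 0.158 × 1.1e-07 = 1.74e-08.

1.74e-08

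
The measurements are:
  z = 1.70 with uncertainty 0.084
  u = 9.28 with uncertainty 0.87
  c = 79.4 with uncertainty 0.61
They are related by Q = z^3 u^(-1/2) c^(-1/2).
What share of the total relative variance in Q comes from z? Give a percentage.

(δQ/Q)² = (3·δz/z)² + (−½·δu/u)² + (−½·δc/c)²
  z term: (3×0.0494)² = 0.0220
  u term: (-0.5×0.0938)² = 0.00220
  c term: (-0.5×0.00768)² = 1.48e-05
Total = 0.0242. Share from z = 0.0220/0.0242 = 0.909.

90.9%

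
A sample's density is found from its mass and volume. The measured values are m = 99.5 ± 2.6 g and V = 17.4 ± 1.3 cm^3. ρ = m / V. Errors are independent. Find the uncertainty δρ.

ρ is a product of powers, so relative uncertainties combine in quadrature:
  (1·δm/m)² = (1×0.0261)² = 0.000683;  (-1·δV/V)² = (-1×0.0747)² = 0.00558
δρ/ρ = √(0.00626) = 0.0792
ρ = 5.72 g/cm^3, so δρ = 0.0792 × 5.72 = 0.453 g/cm^3.

0.453 g/cm^3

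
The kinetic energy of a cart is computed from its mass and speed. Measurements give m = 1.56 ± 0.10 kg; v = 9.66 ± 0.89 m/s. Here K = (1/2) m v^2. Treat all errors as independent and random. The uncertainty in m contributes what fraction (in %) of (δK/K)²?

(δK/K)² = (1·δm/m)² + (2·δv/v)²
  m term: (1×0.0641)² = 0.00411
  v term: (2×0.0921)² = 0.0340
Total = 0.0381. Share from m = 0.00411/0.0381 = 0.108.

10.8%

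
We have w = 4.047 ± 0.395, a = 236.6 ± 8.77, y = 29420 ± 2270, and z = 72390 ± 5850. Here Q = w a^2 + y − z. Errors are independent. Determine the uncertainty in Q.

28500

Let p = w·a^2 = 226500. δp/p = √((1·δw/w)² + (2·δa/a)²) = √(0.00953 + 0.00550) = 0.123, so δp = 27800.
Q = p + y − z: δQ = √(δp² + δy² + δz²) = √(7.71e+08 + 5.15e+06 + 3.42e+07) = 28500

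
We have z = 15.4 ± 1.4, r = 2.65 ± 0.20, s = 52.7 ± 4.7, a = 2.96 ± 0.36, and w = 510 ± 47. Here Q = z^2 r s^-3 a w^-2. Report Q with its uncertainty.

(4.89 ± 1.95) × 10^-8

For a monomial Q ∝ z^2, r, s^-3, a, w^-2, fractional errors add in quadrature:
  (2·δz/z)² = (2×0.0909)² = 0.0331;  (1·δr/r)² = (1×0.0755)² = 0.00570;  (-3·δs/s)² = (-3×0.0892)² = 0.0716;  (1·δa/a)² = (1×0.122)² = 0.0148;  (-2·δw/w)² = (-2×0.0922)² = 0.0340
δQ/Q = √(0.159) = 0.399
Q = 4.89e-08, so δQ = 0.399 × 4.89e-08 = 1.95e-08.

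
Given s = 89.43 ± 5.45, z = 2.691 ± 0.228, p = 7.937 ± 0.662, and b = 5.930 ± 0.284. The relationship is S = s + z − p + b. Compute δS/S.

S is a linear combination, so absolute uncertainties add in quadrature:
  (δs)² = 29.7;  (δz)² = 0.0520;  (δp)² = 0.438;  (δb)² = 0.0807
δS = √(30.3) = 5.50
S = 90.11, so δS/S = 5.50/90.11 = 0.0611.

0.0611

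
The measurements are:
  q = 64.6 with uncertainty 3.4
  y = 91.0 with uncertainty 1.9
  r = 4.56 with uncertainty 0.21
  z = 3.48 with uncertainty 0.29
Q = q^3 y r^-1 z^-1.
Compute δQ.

For a monomial Q ∝ q^3, y, r^-1, z^-1, fractional errors add in quadrature:
  (3·δq/q)² = (3×0.0526)² = 0.0249;  (1·δy/y)² = (1×0.0209)² = 0.000436;  (-1·δr/r)² = (-1×0.0461)² = 0.00212;  (-1·δz/z)² = (-1×0.0833)² = 0.00694
δQ/Q = √(0.0344) = 0.186
Q = 1.55e+06, so δQ = 0.186 × 1.55e+06 = 2.87e+05.

2.87e+05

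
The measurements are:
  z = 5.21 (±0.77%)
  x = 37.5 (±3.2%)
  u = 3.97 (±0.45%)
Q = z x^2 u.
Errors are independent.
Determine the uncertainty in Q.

Products/powers → add relative errors in quadrature, weighted by exponent:
  (1·δz/z)² = (1×0.00770)² = 5.93e-05;  (2·δx/x)² = (2×0.0320)² = 0.00410;  (1·δu/u)² = (1×0.00450)² = 2.03e-05
δQ/Q = √(0.00418) = 0.0646
Q = 29100, so δQ = 0.0646 × 29100 = 1880.

1880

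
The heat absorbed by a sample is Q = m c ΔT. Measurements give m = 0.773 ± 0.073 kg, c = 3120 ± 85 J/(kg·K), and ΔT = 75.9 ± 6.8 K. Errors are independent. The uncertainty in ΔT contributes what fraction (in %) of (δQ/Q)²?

45.4%

(δQ/Q)² = (1·δm/m)² + (1·δc/c)² + (1·δΔT/ΔT)²
  m term: (1×0.0944)² = 0.00892
  c term: (1×0.0272)² = 0.000742
  ΔT term: (1×0.0896)² = 0.00803
Total = 0.0177. Share from ΔT = 0.00803/0.0177 = 0.454.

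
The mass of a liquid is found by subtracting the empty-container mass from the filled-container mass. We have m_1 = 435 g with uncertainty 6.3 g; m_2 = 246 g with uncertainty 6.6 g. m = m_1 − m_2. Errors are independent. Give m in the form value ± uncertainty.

189 ± 9.12 g

Absolute uncertainties add in quadrature for a linear combination:
  (δm_1)² = 39.7;  (δm_2)² = 43.6
δm = √(83.2) = 9.12 g
m = 189 g.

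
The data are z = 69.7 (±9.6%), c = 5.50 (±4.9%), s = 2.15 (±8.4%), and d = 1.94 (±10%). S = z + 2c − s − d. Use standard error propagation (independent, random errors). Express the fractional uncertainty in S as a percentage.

8.77%

For a sum/difference, combine absolute errors in quadrature:
  (δz)² = 44.8;  (2·δc)² = 0.291;  (δs)² = 0.0326;  (δd)² = 0.0376
δS = √(45.1) = 6.72
S = 76.6, so δS/S = 6.72/76.6 = 0.0877.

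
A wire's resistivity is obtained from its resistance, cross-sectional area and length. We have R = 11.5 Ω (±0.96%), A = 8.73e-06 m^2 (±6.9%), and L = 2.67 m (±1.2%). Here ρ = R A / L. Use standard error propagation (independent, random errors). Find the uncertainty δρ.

2.66e-06 Ω·m

Relative error in a monomial: (δρ/ρ)² = Σ (nᵢ · δxᵢ/xᵢ)².
  (1·δR/R)² = (1×0.00960)² = 9.22e-05;  (1·δA/A)² = (1×0.0690)² = 0.00476;  (-1·δL/L)² = (-1×0.0120)² = 0.000144
δρ/ρ = √(0.00500) = 0.0707
ρ = 3.76e-05 Ω·m, so δρ = 0.0707 × 3.76e-05 = 2.66e-06 Ω·m.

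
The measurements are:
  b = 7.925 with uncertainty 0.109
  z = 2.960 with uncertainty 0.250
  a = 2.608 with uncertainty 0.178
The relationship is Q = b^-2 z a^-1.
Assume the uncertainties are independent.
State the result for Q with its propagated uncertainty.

0.01807 ± 0.00202

Relative error in a monomial: (δQ/Q)² = Σ (nᵢ · δxᵢ/xᵢ)².
  (-2·δb/b)² = (-2×0.0138)² = 0.000757;  (1·δz/z)² = (1×0.0845)² = 0.00713;  (-1·δa/a)² = (-1×0.0683)² = 0.00466
δQ/Q = √(0.0125) = 0.112
Q = 0.01807, so δQ = 0.112 × 0.01807 = 0.00202.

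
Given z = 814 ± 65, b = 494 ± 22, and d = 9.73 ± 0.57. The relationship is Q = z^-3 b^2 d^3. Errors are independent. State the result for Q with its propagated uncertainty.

0.417 ± 0.129

Q is a product of powers, so relative uncertainties combine in quadrature:
  (-3·δz/z)² = (-3×0.0799)² = 0.0574;  (2·δb/b)² = (2×0.0445)² = 0.00793;  (3·δd/d)² = (3×0.0586)² = 0.0309
δQ/Q = √(0.0962) = 0.310
Q = 0.417, so δQ = 0.310 × 0.417 = 0.129.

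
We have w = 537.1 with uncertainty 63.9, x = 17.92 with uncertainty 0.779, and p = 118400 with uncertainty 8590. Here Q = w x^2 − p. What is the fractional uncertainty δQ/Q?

Let h = w·x^2 = 172500. δh/h = √((1·δw/w)² + (2·δx/x)²) = √(0.0142 + 0.00756) = 0.147, so δh = 25400.
Q = h − p: δQ = √(δh² + δp²) = √(6.46e+08 + 7.38e+07) = 26800
Q = 54080, so δQ/Q = 26800/54080 = 0.496.

0.496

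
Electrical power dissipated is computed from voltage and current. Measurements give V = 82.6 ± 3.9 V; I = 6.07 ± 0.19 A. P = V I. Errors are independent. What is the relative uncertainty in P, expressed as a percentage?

P is a product of powers, so relative uncertainties combine in quadrature:
  (1·δV/V)² = (1×0.0472)² = 0.00223;  (1·δI/I)² = (1×0.0313)² = 0.000980
δP/P = √(0.00321) = 0.0566

5.66%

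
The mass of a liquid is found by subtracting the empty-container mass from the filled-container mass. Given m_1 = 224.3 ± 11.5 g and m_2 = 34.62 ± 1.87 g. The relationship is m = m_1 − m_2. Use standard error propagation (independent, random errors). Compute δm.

m is a linear combination, so absolute uncertainties add in quadrature:
  (δm_1)² = 132;  (δm_2)² = 3.50
δm = √(136) = 11.7 g

11.7 g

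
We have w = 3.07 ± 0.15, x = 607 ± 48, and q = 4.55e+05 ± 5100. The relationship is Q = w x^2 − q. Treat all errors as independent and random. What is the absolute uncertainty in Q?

1.87e+05

Let p = w·x^2 = 1.13e+06. δp/p = √((1·δw/w)² + (2·δx/x)²) = √(0.00239 + 0.0250) = 0.166, so δp = 1.87e+05.
Q = p − q: δQ = √(δp² + δq²) = √(3.51e+10 + 2.6e+07) = 1.87e+05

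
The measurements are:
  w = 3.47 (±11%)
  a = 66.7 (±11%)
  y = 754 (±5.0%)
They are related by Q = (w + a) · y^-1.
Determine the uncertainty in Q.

Let u = w + a = 70.2. δu = √(δw² + δa²) = √(0.146 + 53.8) = 7.35, so δu/u = 0.105.
Q is then a monomial in u, y:
δQ/Q = √((δu/u)² + (-1·δy/y)²) = √(0.0110 + 0.00250) = 0.116
Q = 0.0931, so δQ = 0.116 × 0.0931 = 0.0108.

0.0108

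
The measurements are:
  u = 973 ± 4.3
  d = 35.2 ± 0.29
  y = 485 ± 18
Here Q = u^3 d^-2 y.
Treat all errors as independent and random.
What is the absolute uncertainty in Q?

For a monomial Q ∝ u^3, d^-2, y, fractional errors add in quadrature:
  (3·δu/u)² = (3×0.00442)² = 0.000176;  (-2·δd/d)² = (-2×0.00824)² = 0.000272;  (1·δy/y)² = (1×0.0371)² = 0.00138
δQ/Q = √(0.00182) = 0.0427
Q = 3.61e+08, so δQ = 0.0427 × 3.61e+08 = 1.54e+07.

1.54e+07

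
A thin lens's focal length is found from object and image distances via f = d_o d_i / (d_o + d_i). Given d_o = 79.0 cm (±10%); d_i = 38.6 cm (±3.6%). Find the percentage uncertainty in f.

∂f/∂d_o = (d_i/(d_o+d_i))² = 0.108;  ∂f/∂d_i = (d_o/(d_o+d_i))² = 0.451
δf = √((∂f/∂d_o · δd_o)² + (∂f/∂d_i · δd_i)²) = √(0.724 + 0.393) = 1.06 cm
f = 25.9 cm, so δf/f = 1.06/25.9 = 0.0408.

4.08%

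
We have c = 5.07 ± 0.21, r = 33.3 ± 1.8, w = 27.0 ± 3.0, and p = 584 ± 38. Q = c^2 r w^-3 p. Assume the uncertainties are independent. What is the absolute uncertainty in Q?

8.98

Relative error in a monomial: (δQ/Q)² = Σ (nᵢ · δxᵢ/xᵢ)².
  (2·δc/c)² = (2×0.0414)² = 0.00686;  (1·δr/r)² = (1×0.0541)² = 0.00292;  (-3·δw/w)² = (-3×0.111)² = 0.111;  (1·δp/p)² = (1×0.0651)² = 0.00423
δQ/Q = √(0.125) = 0.354
Q = 25.4, so δQ = 0.354 × 25.4 = 8.98.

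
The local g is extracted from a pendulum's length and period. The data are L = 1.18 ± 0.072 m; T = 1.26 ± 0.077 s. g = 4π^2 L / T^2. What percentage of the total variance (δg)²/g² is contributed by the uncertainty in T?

(δg/g)² = (1·δL/L)² + (-2·δT/T)²
  L term: (1×0.0610)² = 0.00372
  T term: (-2×0.0611)² = 0.0149
Total = 0.0187. Share from T = 0.0149/0.0187 = 0.800.

80.0%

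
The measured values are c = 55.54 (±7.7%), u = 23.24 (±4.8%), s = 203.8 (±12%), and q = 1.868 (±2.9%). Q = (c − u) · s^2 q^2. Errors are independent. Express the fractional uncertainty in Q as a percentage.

28.2%

Let w = c − u = 32.30. δw = √(δc² + δu²) = √(18.3 + 1.24) = 4.42, so δw/w = 0.137.
Q is then a monomial in w, s, q:
δQ/Q = √((δw/w)² + (2·δs/s)² + (2·δq/q)²) = √(0.0187 + 0.0576 + 0.00336) = 0.282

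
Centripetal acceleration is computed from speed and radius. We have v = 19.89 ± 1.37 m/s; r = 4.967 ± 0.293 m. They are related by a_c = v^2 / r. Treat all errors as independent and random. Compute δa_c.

11.9 m/s^2

a_c is a product of powers, so relative uncertainties combine in quadrature:
  (2·δv/v)² = (2×0.0689)² = 0.0190;  (-1·δr/r)² = (-1×0.0590)² = 0.00348
δa_c/a_c = √(0.0225) = 0.150
a_c = 79.65 m/s^2, so δa_c = 0.150 × 79.65 = 11.9 m/s^2.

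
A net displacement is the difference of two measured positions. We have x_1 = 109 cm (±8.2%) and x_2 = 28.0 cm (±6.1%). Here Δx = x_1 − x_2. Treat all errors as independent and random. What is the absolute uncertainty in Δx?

9.10 cm

Absolute uncertainties add in quadrature for a linear combination:
  (δx_1)² = 79.9;  (δx_2)² = 2.92
δΔx = √(82.8) = 9.10 cm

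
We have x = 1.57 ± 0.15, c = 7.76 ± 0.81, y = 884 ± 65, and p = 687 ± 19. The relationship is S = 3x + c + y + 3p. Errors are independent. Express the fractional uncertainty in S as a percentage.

Each term contributes (cᵢ δxᵢ)² to (δS)²:
  (3·δx)² = 0.202;  (δc)² = 0.656;  (δy)² = 4220;  (3·δp)² = 3250
δS = √(7470) = 86.5
S = 2960, so δS/S = 86.5/2960 = 0.0292.

2.92%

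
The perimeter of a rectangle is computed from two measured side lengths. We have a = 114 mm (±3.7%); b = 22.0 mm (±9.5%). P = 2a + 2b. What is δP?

9.41 mm

P is a linear combination, so absolute uncertainties add in quadrature:
  (2·δa)² = 71.2;  (2·δb)² = 17.5
δP = √(88.6) = 9.41 mm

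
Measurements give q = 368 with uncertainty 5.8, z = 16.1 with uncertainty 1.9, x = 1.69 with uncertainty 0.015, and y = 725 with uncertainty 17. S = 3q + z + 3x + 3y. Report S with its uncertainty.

3300 ± 53.9

Sums and differences: (δS)² = Σ (cᵢ δxᵢ)².
  (3·δq)² = 303;  (δz)² = 3.61;  (3·δx)² = 0.00202;  (3·δy)² = 2600
δS = √(2910) = 53.9
S = 3300.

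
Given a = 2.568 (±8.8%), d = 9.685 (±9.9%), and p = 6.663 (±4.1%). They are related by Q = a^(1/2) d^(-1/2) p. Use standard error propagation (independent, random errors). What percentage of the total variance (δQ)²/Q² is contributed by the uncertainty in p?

(δQ/Q)² = (½·δa/a)² + (−½·δd/d)² + (1·δp/p)²
  a term: (0.5×0.0880)² = 0.00194
  d term: (-0.5×0.0990)² = 0.00245
  p term: (1×0.0410)² = 0.00168
Total = 0.00607. Share from p = 0.00168/0.00607 = 0.277.

27.7%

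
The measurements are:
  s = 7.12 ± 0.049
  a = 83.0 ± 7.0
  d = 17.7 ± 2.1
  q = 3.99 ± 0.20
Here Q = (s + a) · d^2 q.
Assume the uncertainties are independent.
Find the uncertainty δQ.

Let u = s + a = 90.1. δu = √(δs² + δa²) = √(0.00240 + 49.0) = 7.00, so δu/u = 0.0777.
Q is then a monomial in u, d, q:
δQ/Q = √((δu/u)² + (2·δd/d)² + (1·δq/q)²) = √(0.00603 + 0.0563 + 0.00251) = 0.255
Q = 1.13e+05, so δQ = 0.255 × 1.13e+05 = 28700.

28700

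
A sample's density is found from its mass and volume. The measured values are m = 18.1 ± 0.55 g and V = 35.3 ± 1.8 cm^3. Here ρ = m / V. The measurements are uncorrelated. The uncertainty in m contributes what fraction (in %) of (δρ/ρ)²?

26.2%

(δρ/ρ)² = (1·δm/m)² + (-1·δV/V)²
  m term: (1×0.0304)² = 0.000923
  V term: (-1×0.0510)² = 0.00260
Total = 0.00352. Share from m = 0.000923/0.00352 = 0.262.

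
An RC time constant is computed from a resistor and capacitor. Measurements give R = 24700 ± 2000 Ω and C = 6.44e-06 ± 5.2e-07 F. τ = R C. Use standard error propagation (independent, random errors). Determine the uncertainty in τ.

0.0182 s

Each factor contributes (exponent × relative error)² to (δτ/τ)²:
  (1·δR/R)² = (1×0.0810)² = 0.00656;  (1·δC/C)² = (1×0.0807)² = 0.00652
δτ/τ = √(0.0131) = 0.114
τ = 0.159 s, so δτ = 0.114 × 0.159 = 0.0182 s.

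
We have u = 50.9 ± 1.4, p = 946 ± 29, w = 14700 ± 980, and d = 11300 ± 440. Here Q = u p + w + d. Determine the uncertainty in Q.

Let h = u·p = 48200. δh/h = √((1·δu/u)² + (1·δp/p)²) = √(0.000757 + 0.000940) = 0.0412, so δh = 1980.
Q = h + w + d: δQ = √(δh² + δw² + δd²) = √(3.93e+06 + 9.6e+05 + 1.94e+05) = 2260

2260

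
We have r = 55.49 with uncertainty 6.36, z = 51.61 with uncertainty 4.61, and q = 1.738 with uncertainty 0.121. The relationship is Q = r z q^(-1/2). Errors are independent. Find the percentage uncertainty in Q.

14.9%

Q is a product of powers, so relative uncertainties combine in quadrature:
  (1·δr/r)² = (1×0.115)² = 0.0131;  (1·δz/z)² = (1×0.0893)² = 0.00798;  (−½·δq/q)² = (-0.5×0.0696)² = 0.00121
δQ/Q = √(0.0223) = 0.149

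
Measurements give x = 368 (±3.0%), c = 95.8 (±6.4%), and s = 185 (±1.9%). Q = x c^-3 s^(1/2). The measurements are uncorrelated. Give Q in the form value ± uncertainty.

0.00569 ± 0.00111

Products/powers → add relative errors in quadrature, weighted by exponent:
  (1·δx/x)² = (1×0.0300)² = 0.000900;  (-3·δc/c)² = (-3×0.0640)² = 0.0369;  (½·δs/s)² = (0.5×0.0190)² = 9.02e-05
δQ/Q = √(0.0379) = 0.195
Q = 0.00569, so δQ = 0.195 × 0.00569 = 0.00111.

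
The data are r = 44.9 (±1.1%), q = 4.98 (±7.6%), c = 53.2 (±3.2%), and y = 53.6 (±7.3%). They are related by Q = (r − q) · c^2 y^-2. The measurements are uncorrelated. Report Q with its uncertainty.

Let u = r − q = 39.9. δu = √(δr² + δq²) = √(0.244 + 0.143) = 0.622, so δu/u = 0.0156.
Q is then a monomial in u, c, y:
δQ/Q = √((δu/u)² + (2·δc/c)² + (-2·δy/y)²) = √(0.000243 + 0.00410 + 0.0213) = 0.160
Q = 39.3, so δQ = 0.160 × 39.3 = 6.30.

39.3 ± 6.30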